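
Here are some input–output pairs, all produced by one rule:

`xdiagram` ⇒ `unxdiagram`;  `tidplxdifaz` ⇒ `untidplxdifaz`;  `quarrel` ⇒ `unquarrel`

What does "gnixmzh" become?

The transformation: prepend "un".
Doing the same to "gnixmzh": "ungnixmzh".

ungnixmzh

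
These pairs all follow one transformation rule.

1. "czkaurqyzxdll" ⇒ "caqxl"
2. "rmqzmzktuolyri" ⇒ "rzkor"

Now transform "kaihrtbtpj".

khbj

What's happening: keep one character in every 3, starting at position 1 (positions 1st, 4th, 7th, ...).
"kaihrtbtpj" → "khbj".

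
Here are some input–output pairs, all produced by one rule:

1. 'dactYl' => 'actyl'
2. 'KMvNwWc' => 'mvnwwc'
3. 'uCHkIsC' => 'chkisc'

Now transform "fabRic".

Each output is the input with this applied: delete the first character, then convert every letter to lowercase.
Working it through for "fabRic": intermediate "abRic", final "abric".

abric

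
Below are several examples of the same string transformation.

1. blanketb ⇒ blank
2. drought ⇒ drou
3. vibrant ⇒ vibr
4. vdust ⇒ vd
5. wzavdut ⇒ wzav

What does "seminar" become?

The rule is to delete the last 3 characters.
Doing the same to "seminar": "semi".

semi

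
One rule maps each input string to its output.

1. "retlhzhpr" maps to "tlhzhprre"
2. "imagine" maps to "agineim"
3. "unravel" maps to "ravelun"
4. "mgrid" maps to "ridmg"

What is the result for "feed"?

Each output is the input with this applied: move the first 2 characters to the end (rotate left by 2).
So "feed" becomes "edfe".

edfe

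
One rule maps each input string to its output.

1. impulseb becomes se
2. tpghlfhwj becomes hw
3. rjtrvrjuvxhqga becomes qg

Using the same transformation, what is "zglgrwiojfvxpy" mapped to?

In each case the input is transformed by: move the last 3 characters to the front (rotate right by 3), then keep only the first 2 characters.
For "zglgrwiojfvxpy" the result is "xp".

xp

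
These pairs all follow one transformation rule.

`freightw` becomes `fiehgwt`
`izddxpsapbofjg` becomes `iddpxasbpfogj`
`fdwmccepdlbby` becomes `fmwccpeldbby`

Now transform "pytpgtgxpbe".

Rule — swap each adjacent pair of characters (1↔2, 3↔4, ...), then delete the first character.
Applying both steps to "pytpgtgxpbe": "yppttgxgbpe", then "ppttgxgbpe".

ppttgxgbpe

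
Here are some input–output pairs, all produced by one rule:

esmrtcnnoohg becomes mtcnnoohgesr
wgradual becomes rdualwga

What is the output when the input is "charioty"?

Looking at the pairs, the operation is to move the first 3 characters to the end (rotate left by 3), then swap the first and last characters.
For "charioty" the result is "aiotychr".

aiotychr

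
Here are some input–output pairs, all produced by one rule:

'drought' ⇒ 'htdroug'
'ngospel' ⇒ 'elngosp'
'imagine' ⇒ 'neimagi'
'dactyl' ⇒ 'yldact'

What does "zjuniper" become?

In each case the input is transformed by: move the last 2 characters to the front (rotate right by 2).
So "zjuniper" becomes "erzjunip".

erzjunip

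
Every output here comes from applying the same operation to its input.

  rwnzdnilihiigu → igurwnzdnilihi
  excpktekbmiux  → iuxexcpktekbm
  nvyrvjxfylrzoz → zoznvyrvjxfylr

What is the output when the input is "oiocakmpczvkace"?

aceoiocakmpczvk

The pattern: move the last 3 characters to the front (rotate right by 3).
"oiocakmpczvkace" → "aceoiocakmpczvk".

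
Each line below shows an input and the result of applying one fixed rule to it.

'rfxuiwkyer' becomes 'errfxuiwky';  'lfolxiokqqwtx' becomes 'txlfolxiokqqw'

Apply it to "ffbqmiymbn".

bnffbqmiym

In each case the input is transformed by: move the last 2 characters to the front (rotate right by 2).
So "ffbqmiymbn" becomes "bnffbqmiym".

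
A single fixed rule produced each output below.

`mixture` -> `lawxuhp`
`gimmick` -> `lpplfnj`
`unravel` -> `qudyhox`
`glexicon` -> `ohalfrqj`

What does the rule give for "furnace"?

xuqdfhi

The rule is to shift every letter 3 places forward in the alphabet (wrapping around), then move the first character to the end.
"furnace" → "ixuqdfh" → "xuqdfhi".
(Check on "glexicon": → "johalfrq" → "ohalfrqj" ✓)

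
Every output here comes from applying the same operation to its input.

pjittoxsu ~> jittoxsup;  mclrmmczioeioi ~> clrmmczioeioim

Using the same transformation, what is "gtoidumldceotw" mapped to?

toidumldceotwg

The transformation: move the first character to the end.
For "gtoidumldceotw" the result is "toidumldceotwg".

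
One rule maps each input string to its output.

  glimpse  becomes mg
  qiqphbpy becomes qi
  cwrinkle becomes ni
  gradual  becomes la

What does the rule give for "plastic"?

Looking at the pairs, the operation is to sort the characters into reverse alphabetical order, then keep one character in every 3, starting at position 3 (positions 3rd, 6th, 9th, ...).
Applying both steps to "plastic": "tsplica", then "pc".
(Check on "qiqphbpy": → "yqqppihb" → "qi" ✓)

pc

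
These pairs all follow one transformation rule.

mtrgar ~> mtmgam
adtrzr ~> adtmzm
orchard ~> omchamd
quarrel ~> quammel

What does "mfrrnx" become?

mfmmnx

The transformation: replace every "r" with "m".
For "mfrrnx" the result is "mfmmnx".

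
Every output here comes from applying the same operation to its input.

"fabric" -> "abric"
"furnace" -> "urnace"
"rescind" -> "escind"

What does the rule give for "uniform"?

niform

Each output is the input with this applied: delete the first character.
Applying that to "uniform" gives "niform".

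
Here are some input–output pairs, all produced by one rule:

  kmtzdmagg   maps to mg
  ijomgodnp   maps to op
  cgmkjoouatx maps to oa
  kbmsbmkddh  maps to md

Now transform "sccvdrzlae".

ra

Each output is the input with this applied: keep one character in every 3, starting at position 3 (positions 3rd, 6th, 9th, ...), then delete the first character.
Working it through for "sccvdrzlae": intermediate "cra", final "ra".
(Check on "ijomgodnp": → "oop" → "op" ✓)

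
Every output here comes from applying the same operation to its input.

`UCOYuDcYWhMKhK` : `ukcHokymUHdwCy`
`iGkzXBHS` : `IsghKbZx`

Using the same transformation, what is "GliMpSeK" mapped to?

gkLEIsmP

What's happening: take characters alternately from the front and the back (1st, last, 2nd, 2nd-last, ...), then flip the case of every letter.
Working it through for "GliMpSeK": intermediate "GKleiSMp", final "gkLEIsmP".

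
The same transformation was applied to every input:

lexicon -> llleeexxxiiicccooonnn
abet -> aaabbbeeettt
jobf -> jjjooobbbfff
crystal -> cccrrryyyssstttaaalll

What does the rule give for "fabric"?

fffaaabbbrrriiiccc

The pattern: repeat every character 3 times.
Doing the same to "fabric": "fffaaabbbrrriiiccc".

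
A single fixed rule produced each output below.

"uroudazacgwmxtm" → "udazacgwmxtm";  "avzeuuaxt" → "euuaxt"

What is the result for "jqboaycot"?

oaycot

Each output is the input with this applied: delete the first 3 characters.
Applying that to "jqboaycot" gives "oaycot".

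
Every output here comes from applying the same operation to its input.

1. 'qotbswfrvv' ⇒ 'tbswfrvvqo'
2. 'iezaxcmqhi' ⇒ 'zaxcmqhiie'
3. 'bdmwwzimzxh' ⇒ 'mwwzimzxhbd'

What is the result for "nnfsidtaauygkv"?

fsidtaauygkvnn

The rule is to move the first 2 characters to the end (rotate left by 2).
Doing the same to "nnfsidtaauygkv": "fsidtaauygkvnn".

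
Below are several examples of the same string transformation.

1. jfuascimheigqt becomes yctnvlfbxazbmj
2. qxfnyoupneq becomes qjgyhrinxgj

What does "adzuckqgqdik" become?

The rule is to shift every letter 7 places backward in the alphabet (wrapping around), then swap each adjacent pair of characters (1↔2, 3↔4, ...).
Applying that to "adzuckqgqdik" gives "wtnsdvzjwjdb".

wtnsdvzjwjdb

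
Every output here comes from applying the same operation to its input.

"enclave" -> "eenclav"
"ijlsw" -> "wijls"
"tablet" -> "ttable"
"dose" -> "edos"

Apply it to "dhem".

mdhe

Rule — move the last character to the front.
So "dhem" becomes "mdhe".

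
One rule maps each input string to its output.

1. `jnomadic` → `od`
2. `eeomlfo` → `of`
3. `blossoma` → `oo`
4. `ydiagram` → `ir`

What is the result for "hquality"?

ui

Rule — keep one character in every 3, starting at position 3 (positions 3rd, 6th, 9th, ...).
On "hquality" that produces "ui".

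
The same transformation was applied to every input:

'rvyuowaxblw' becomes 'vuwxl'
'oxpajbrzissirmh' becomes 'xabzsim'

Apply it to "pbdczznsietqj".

bczseq

What's happening: keep every other character starting from the second (positions 2nd, 4th, 6th, ...).
Applying that to "pbdczznsietqj" gives "bczseq".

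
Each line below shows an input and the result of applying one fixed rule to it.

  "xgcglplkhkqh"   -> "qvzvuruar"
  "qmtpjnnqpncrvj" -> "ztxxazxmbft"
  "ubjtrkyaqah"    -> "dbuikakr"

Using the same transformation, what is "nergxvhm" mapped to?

Rule — delete the first 3 characters, then shift every letter 10 places forward in the alphabet (wrapping around).
"nergxvhm" → "gxvhm" → "qhfrw".

qhfrw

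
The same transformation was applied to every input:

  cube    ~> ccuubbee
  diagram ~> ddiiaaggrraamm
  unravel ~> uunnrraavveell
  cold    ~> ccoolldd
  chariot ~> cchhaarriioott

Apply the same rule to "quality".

qquuaalliittyy

Looking at the pairs, the operation is to double every character.
"quality" → "qquuaalliittyy".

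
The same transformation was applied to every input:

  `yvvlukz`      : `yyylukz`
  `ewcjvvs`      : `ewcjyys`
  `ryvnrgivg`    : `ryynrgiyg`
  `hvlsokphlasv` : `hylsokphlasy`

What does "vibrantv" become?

In each case the input is transformed by: replace every "v" with "y".
"vibrantv" → "yibranty".

yibranty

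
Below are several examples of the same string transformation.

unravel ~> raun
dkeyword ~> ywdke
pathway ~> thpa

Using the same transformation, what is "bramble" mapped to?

ambr

The pattern: delete the last 3 characters, then move the last 2 characters to the front (rotate right by 2).
For "bramble", step one produces "bram"; step two turns that into "ambr".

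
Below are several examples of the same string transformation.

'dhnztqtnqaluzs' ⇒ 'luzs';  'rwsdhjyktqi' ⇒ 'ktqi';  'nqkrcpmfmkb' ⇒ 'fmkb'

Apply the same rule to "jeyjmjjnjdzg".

jdzg

Each output is the input with this applied: keep only the last 4 characters.
Doing the same to "jeyjmjjnjdzg": "jdzg".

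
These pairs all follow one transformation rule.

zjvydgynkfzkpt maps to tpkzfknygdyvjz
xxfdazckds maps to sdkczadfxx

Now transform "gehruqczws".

swzcqurheg

What's happening: reverse the string.
So "gehruqczws" becomes "swzcqurheg".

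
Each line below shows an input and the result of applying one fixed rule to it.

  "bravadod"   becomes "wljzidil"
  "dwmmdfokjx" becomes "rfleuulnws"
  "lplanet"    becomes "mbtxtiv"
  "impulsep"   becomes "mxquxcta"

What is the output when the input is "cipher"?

mzkqxp

The transformation: move the last 2 characters to the front (rotate right by 2), then shift every letter 8 places forward in the alphabet (wrapping around).
Applying that to "cipher" gives "mzkqxp".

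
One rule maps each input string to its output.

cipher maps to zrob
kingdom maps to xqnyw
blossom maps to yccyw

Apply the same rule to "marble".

blvo

The transformation: delete the first 2 characters, then shift every letter 10 places forward in the alphabet (wrapping around).
So "marble" becomes "blvo".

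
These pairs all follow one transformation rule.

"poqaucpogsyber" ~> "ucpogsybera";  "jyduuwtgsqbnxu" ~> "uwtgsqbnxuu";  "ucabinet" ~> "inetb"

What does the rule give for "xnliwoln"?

Rule — delete the first 3 characters, then move the first character to the end.
Applying that to "xnliwoln" gives "wolni".

wolni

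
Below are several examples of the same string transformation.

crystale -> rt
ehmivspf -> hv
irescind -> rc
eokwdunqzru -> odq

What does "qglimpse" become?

gm

Rule — delete the last character, then keep one character in every 3, starting at position 2 (positions 2nd, 5th, 8th, ...).
Starting from "qglimpse": after the first operation, "qglimps"; after the second, "gm".
(Check on "irescind": → "irescin" → "rc" ✓)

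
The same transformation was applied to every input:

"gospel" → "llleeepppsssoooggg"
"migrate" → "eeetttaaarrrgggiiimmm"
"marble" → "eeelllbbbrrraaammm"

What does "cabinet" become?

ttteeennniiibbbaaaccc

Rule — reverse the string, then repeat every character 3 times.
"cabinet" → "tenibac" → "ttteeennniiibbbaaaccc".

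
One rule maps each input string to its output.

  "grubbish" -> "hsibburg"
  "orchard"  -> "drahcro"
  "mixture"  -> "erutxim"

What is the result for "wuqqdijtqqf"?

Looking at the pairs, the operation is to reverse the string.
Applying that to "wuqqdijtqqf" gives "fqqtjidqquw".

fqqtjidqquw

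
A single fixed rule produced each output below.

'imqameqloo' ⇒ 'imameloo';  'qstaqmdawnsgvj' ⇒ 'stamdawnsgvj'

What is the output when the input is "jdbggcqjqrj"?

The rule is to remove every "q".
"jdbggcqjqrj" → "jdbggcjrj".

jdbggcjrj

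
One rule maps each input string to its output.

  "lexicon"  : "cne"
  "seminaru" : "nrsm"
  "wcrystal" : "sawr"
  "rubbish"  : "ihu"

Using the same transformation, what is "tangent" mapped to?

What's happening: move the first 3 characters to the end (rotate left by 3), then keep every other character starting from the second (positions 2nd, 4th, 6th, ...).
On "tangent" that produces "eta".

eta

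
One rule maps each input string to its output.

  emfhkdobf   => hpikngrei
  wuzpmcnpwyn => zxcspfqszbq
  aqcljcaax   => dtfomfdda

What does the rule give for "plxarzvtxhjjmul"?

soaducywakmmpxo

The rule is to shift every letter 3 places forward in the alphabet (wrapping around).
Doing the same to "plxarzvtxhjjmul": "soaducywakmmpxo".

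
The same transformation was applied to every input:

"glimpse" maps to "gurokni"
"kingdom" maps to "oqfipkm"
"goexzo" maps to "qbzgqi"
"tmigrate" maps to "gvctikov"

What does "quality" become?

The pattern: shift every letter 2 places forward in the alphabet (wrapping around), then reverse the string.
Applying both steps to "quality": "swcnkva", then "avkncws".

avkncws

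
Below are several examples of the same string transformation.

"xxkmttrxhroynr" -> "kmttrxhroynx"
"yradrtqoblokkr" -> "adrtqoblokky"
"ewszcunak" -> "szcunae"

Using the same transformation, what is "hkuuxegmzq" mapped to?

uuxegmzh

Rule — swap the first and last characters, then delete the first 2 characters.
"hkuuxegmzq" → "qkuuxegmzh" → "uuxegmzh".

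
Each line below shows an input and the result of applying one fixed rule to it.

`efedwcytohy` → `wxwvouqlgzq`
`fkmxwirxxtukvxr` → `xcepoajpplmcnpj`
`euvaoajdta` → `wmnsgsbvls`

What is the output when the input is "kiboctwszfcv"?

In each case the input is transformed by: shift every letter 8 places backward in the alphabet (wrapping around).
So "kiboctwszfcv" becomes "catgulokrxun".

catgulokrxun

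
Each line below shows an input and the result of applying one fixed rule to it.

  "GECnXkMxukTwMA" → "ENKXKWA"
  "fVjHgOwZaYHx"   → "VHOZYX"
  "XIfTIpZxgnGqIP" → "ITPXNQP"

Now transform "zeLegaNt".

Rule — keep every other character starting from the second (positions 2nd, 4th, 6th, ...), then convert every letter to uppercase.
For "zeLegaNt", step one produces "eeat"; step two turns that into "EEAT".

EEAT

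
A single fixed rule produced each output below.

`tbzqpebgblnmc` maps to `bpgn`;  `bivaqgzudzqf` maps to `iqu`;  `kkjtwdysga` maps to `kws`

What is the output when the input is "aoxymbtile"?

Rule — delete the last 2 characters, then keep one character in every 3, starting at position 2 (positions 2nd, 5th, 8th, ...).
On "aoxymbtile": the first step gives "aoxymbti", and the second then gives "omi".

omi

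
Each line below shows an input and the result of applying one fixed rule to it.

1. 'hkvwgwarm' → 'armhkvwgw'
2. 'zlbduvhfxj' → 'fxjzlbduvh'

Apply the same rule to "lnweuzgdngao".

The rule is to move the last 3 characters to the front (rotate right by 3).
So "lnweuzgdngao" becomes "gaolnweuzgdn".

gaolnweuzgdn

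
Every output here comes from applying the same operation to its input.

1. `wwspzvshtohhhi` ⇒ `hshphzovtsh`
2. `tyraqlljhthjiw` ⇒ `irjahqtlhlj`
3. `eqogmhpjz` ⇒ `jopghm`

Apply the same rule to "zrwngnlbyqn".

In each case the input is transformed by: take characters alternately from the front and the back (1st, last, 2nd, 2nd-last, ...), then delete the first 3 characters.
On "zrwngnlbyqn" that produces "qwynbgln".

qwynbgln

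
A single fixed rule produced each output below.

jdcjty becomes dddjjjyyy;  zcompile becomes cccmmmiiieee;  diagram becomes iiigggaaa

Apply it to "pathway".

What's happening: keep every other character starting from the second (positions 2nd, 4th, 6th, ...), then repeat every character 3 times.
For "pathway", step one produces "aha"; step two turns that into "aaahhhaaa".
(Check on "diagram": → "iga" → "iiigggaaa" ✓)

aaahhhaaa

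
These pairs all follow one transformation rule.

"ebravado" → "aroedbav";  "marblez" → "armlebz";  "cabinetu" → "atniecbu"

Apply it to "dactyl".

What's happening: sort the characters into reverse alphabetical order, then swap the first and last characters.
Working it through for "dactyl": intermediate "ytldca", final "atldcy".

atldcy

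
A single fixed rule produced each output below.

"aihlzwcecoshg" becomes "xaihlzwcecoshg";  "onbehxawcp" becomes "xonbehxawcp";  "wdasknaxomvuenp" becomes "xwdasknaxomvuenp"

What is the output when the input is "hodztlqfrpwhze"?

xhodztlqfrpwhze

The transformation: prepend "x".
For "hodztlqfrpwhze" the result is "xhodztlqfrpwhze".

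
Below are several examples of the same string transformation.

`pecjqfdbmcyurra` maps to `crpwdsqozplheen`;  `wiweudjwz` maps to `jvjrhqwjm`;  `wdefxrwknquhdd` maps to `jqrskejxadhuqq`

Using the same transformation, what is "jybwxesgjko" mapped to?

Looking at the pairs, the operation is to shift every letter 13 places forward in the alphabet (wrapping around) — i.e. ROT13.
For "jybwxesgjko" the result is "wlojkrftwxb".

wlojkrftwxb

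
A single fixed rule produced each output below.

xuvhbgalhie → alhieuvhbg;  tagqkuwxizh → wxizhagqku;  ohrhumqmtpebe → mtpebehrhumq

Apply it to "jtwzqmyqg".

In each case the input is transformed by: delete the first character, then swap the front and back halves of the string.
On "jtwzqmyqg": the first step gives "twzqmyqg", and the second then gives "myqgtwzq".

myqgtwzq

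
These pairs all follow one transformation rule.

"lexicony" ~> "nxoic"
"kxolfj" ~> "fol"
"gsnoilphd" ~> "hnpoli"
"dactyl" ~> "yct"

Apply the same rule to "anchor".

och

The rule is to take characters alternately from the front and the back (1st, last, 2nd, 2nd-last, ...), then delete the first 3 characters.
Applying both steps to "anchor": "arnoch", then "och".
(Check on "kxolfj": → "kjxfol" → "fol" ✓)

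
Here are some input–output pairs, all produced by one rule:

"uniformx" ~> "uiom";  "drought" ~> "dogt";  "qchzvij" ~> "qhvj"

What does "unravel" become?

urvl

What's happening: keep every other character starting from the first (positions 1st, 3rd, 5th, ...).
"unravel" → "urvl".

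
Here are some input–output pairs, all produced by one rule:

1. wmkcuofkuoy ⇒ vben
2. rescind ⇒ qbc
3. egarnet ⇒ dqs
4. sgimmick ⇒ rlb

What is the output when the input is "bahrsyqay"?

The pattern: keep one character in every 3, starting at position 1 (positions 1st, 4th, 7th, ...), then shift every letter 1 place backward in the alphabet (wrapping around).
On "bahrsyqay" that produces "aqp".

aqp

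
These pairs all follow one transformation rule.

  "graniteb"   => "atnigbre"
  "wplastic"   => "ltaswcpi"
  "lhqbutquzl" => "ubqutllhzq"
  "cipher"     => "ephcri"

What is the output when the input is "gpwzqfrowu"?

ozrqfgupww

The rule is to take characters alternately from the front and the back (1st, last, 2nd, 2nd-last, ...), then swap the front and back halves of the string.
"gpwzqfrowu" → "gupwwozrqf" → "ozrqfgupww".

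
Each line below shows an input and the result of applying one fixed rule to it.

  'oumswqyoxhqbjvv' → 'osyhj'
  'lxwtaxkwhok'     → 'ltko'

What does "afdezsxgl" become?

What's happening: keep one character in every 3, starting at position 1 (positions 1st, 4th, 7th, ...).
For "afdezsxgl" the result is "aex".

aex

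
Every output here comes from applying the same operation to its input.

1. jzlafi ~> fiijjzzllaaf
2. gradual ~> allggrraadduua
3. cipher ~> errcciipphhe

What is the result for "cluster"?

Each output is the input with this applied: double every character, then move the last 3 characters to the front (rotate right by 3).
For "cluster", step one produces "cclluusstteerr"; step two turns that into "errcclluusstte".

errcclluusstte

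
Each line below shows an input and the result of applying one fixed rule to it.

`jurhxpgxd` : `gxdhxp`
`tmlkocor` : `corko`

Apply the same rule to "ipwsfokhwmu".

In each case the input is transformed by: delete the first 3 characters, then move the last 3 characters to the front (rotate right by 3).
"ipwsfokhwmu" → "sfokhwmu" → "wmusfokh".

wmusfokh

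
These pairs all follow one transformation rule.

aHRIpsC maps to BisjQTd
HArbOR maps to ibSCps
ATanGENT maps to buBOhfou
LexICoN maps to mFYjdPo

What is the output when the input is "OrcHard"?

pSDiBSE

What's happening: shift every letter 1 place forward in the alphabet (wrapping around), then flip the case of every letter.
Starting from "OrcHard": after the first operation, "PsdIbse"; after the second, "pSDiBSE".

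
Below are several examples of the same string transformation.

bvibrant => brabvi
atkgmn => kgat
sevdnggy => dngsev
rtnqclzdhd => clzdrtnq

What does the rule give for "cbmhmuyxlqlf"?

uyxlqcbmhm

The transformation: delete the last 2 characters, then swap the front and back halves of the string.
For "cbmhmuyxlqlf", step one produces "cbmhmuyxlq"; step two turns that into "uyxlqcbmhm".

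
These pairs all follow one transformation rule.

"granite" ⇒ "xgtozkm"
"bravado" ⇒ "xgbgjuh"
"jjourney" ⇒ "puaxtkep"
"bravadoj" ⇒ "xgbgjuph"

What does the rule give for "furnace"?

The rule is to shift every letter 6 places forward in the alphabet (wrapping around), then move the first character to the end.
Starting from "furnace": after the first operation, "laxtgik"; after the second, "axtgikl".

axtgikl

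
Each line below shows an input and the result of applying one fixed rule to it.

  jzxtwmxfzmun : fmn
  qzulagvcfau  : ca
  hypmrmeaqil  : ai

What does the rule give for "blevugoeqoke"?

What's happening: keep every other character starting from the second (positions 2nd, 4th, 6th, ...), then delete the first 3 characters.
Applying both steps to "blevugoeqoke": "lvgeoe", then "eoe".

eoe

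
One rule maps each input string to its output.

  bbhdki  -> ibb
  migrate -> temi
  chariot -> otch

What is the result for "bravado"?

dobr

The transformation: move the first 2 characters to the end (rotate left by 2), then delete the first 3 characters.
Starting from "bravado": after the first operation, "avadobr"; after the second, "dobr".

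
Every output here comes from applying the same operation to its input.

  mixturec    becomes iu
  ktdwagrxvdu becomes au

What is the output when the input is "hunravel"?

ua

The transformation: keep one character in every 3, starting at position 2 (positions 2nd, 5th, 8th, ...), then keep only the vowels.
For "hunravel", step one produces "ual"; step two turns that into "ua".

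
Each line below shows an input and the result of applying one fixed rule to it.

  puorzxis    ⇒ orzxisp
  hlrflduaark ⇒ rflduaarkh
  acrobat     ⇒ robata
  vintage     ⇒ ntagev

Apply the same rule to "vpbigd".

Each output is the input with this applied: move the first character to the end, then delete the first character.
For "vpbigd", step one produces "pbigdv"; step two turns that into "bigdv".

bigdv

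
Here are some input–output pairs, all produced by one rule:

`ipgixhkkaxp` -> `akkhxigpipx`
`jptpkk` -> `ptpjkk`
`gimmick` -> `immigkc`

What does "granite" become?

Rule — move the last 2 characters to the front (rotate right by 2), then reverse the string.
Working it through for "granite": intermediate "tegrani", final "inarget".
(Check on "jptpkk": → "kkjptp" → "ptpjkk" ✓)

inarget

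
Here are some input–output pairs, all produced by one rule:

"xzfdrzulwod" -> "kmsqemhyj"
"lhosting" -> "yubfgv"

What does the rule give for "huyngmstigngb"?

Looking at the pairs, the operation is to delete the last 2 characters, then shift every letter 13 places forward in the alphabet (wrapping around) — i.e. ROT13.
Applying both steps to "huyngmstigngb": "huyngmstign", then "uhlatzfgvta".

uhlatzfgvta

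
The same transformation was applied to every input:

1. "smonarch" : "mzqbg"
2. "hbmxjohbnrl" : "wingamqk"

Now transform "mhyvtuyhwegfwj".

In each case the input is transformed by: delete the first 3 characters, then shift every letter 1 place backward in the alphabet (wrapping around).
"mhyvtuyhwegfwj" → "vtuyhwegfwj" → "ustxgvdfevi".

ustxgvdfevi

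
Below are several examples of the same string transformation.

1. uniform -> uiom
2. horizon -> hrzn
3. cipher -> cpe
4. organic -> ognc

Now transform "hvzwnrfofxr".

hznffr

Rule — keep every other character starting from the first (positions 1st, 3rd, 5th, ...).
"hvzwnrfofxr" → "hznffr".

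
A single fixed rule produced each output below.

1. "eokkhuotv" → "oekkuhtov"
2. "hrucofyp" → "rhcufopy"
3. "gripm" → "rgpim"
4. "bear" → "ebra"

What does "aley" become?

laye

What's happening: swap each adjacent pair of characters (1↔2, 3↔4, ...).
Applying that to "aley" gives "laye".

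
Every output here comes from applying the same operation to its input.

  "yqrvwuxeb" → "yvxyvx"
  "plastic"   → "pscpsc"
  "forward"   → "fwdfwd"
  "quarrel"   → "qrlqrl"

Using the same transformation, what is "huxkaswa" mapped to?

hkwhkw

Rule — keep one character in every 3, starting at position 1 (positions 1st, 4th, 7th, ...), then write the whole string twice.
Applying both steps to "huxkaswa": "hkw", then "hkwhkw".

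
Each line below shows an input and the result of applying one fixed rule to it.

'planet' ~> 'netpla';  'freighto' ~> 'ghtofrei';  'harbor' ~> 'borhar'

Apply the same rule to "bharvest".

Looking at the pairs, the operation is to swap the front and back halves of the string.
On "bharvest" that produces "vestbhar".

vestbhar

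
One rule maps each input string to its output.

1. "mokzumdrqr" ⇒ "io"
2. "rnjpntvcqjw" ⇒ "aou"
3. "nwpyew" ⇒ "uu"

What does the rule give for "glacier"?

What's happening: shift every letter 2 places backward in the alphabet (wrapping around), then keep only the vowels.
On "glacier": the first step gives "ejyagcp", and the second then gives "ea".
(Check on "rnjpntvcqjw": → "plhnlrtaohu" → "aou" ✓)

ea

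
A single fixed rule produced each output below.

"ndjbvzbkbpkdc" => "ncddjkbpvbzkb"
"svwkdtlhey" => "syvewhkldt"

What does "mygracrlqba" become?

maybgqrlarc

The transformation: take characters alternately from the front and the back (1st, last, 2nd, 2nd-last, ...).
For "mygracrlqba" the result is "maybgqrlarc".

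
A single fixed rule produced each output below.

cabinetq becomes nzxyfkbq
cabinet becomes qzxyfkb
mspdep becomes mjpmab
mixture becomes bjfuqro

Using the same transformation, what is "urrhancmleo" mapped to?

Rule — shift every letter 3 places backward in the alphabet (wrapping around), then move the last character to the front.
Starting from "urrhancmleo": after the first operation, "rooexkzjibl"; after the second, "lrooexkzjib".
(Check on "mixture": → "jfuqrob" → "bjfuqro" ✓)

lrooexkzjib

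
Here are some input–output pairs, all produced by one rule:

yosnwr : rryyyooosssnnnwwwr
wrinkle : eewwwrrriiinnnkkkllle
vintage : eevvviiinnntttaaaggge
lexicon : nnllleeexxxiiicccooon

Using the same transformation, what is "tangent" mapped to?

Each output is the input with this applied: repeat every character 3 times, then move the last 2 characters to the front (rotate right by 2).
Starting from "tangent": after the first operation, "tttaaannngggeeennnttt"; after the second, "tttttaaannngggeeennnt".

tttttaaannngggeeennnt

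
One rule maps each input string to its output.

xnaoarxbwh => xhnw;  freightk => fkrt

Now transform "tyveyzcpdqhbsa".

tays

Rule — take characters alternately from the front and the back (1st, last, 2nd, 2nd-last, ...), then keep only the first 4 characters.
Starting from "tyveyzcpdqhbsa": after the first operation, "taysvbehyqzdcp"; after the second, "tays".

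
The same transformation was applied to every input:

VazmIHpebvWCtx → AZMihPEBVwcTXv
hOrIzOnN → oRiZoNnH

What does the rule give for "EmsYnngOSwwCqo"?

Each output is the input with this applied: move the first character to the end, then flip the case of every letter.
For "EmsYnngOSwwCqo", step one produces "msYnngOSwwCqoE"; step two turns that into "MSyNNGosWWcQOe".

MSyNNGosWWcQOe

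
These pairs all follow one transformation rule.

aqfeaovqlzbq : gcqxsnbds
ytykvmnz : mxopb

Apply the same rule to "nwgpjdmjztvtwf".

What's happening: shift every letter 2 places forward in the alphabet (wrapping around), then delete the first 3 characters.
Doing the same to "nwgpjdmjztvtwf": "rlfolbvxvyh".

rlfolbvxvyh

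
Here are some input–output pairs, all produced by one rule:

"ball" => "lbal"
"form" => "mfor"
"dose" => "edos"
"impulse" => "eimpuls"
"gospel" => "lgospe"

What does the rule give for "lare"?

elar

The pattern: move the last character to the front.
For "lare" the result is "elar".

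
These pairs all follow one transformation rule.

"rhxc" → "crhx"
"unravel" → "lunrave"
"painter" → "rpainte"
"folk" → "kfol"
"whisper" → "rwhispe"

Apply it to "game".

egam

What's happening: move the last character to the front.
Applying that to "game" gives "egam".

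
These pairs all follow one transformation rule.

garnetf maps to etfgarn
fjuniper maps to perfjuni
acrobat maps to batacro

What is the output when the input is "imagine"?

ineimag

The rule is to move the last 3 characters to the front (rotate right by 3).
For "imagine" the result is "ineimag".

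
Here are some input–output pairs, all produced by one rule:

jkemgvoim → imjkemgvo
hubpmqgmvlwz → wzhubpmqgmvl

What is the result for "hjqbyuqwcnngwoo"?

In each case the input is transformed by: move the last 2 characters to the front (rotate right by 2).
Applying that to "hjqbyuqwcnngwoo" gives "oohjqbyuqwcnngw".

oohjqbyuqwcnngw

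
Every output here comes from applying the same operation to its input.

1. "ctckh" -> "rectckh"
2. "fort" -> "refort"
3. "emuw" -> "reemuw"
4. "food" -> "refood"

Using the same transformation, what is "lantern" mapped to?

What's happening: prepend "re".
So "lantern" becomes "relantern".

relantern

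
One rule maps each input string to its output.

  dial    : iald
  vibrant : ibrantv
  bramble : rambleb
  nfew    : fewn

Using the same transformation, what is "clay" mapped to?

layc

Each output is the input with this applied: move the first character to the end.
For "clay" the result is "layc".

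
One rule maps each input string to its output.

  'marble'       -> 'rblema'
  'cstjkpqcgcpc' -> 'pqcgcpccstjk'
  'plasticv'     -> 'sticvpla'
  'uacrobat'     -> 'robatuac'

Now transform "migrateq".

Looking at the pairs, the operation is to move the last character to the front, then swap the front and back halves of the string.
On "migrateq" that produces "rateqmig".

rateqmig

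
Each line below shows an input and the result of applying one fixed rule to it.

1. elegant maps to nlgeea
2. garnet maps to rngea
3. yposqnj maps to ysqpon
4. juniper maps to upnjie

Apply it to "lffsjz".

Looking at the pairs, the operation is to delete the last character, then sort the characters into reverse alphabetical order.
Applying both steps to "lffsjz": "lffsj", then "sljff".

sljff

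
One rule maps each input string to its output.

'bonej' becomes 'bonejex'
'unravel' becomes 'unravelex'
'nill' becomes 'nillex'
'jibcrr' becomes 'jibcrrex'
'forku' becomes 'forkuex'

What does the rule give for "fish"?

The transformation: append "ex".
On "fish" that produces "fishex".

fishex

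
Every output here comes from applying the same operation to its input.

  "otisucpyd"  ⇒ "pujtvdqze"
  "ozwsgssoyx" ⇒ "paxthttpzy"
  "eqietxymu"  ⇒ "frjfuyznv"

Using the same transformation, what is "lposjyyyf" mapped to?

What's happening: shift every letter 1 place forward in the alphabet (wrapping around).
Doing the same to "lposjyyyf": "mqptkzzzg".

mqptkzzzg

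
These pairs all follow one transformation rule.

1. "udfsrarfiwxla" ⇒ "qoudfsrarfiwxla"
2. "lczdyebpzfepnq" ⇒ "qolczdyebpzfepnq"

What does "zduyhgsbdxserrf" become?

qozduyhgsbdxserrf

What's happening: prepend "qo".
So "zduyhgsbdxserrf" becomes "qozduyhgsbdxserrf".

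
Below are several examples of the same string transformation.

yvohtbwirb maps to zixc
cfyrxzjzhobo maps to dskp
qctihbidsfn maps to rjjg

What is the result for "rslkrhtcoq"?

The rule is to shift every letter 1 place forward in the alphabet (wrapping around), then keep one character in every 3, starting at position 1 (positions 1st, 4th, 7th, ...).
On "rslkrhtcoq": the first step gives "stmlsiudpr", and the second then gives "slur".

slur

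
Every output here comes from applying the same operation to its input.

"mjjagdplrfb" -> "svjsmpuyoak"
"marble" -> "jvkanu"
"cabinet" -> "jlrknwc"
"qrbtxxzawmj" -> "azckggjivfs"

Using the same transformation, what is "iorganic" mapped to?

xrpawjlr

The pattern: shift every letter 9 places forward in the alphabet (wrapping around), then swap each adjacent pair of characters (1↔2, 3↔4, ...).
Starting from "iorganic": after the first operation, "rxapjwrl"; after the second, "xrpawjlr".
(Check on "cabinet": → "ljkrwnc" → "jlrknwc" ✓)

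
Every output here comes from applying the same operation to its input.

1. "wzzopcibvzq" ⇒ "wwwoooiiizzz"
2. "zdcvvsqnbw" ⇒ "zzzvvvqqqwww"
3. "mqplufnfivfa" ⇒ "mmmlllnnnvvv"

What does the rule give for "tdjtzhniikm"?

ttttttnnnkkk

Each output is the input with this applied: keep one character in every 3, starting at position 1 (positions 1st, 4th, 7th, ...), then repeat every character 3 times.
On "tdjtzhniikm" that produces "ttttttnnnkkk".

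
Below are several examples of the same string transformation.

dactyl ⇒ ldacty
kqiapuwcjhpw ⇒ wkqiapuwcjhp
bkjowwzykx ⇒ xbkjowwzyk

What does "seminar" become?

rsemina

The transformation: move the last character to the front.
For "seminar" the result is "rsemina".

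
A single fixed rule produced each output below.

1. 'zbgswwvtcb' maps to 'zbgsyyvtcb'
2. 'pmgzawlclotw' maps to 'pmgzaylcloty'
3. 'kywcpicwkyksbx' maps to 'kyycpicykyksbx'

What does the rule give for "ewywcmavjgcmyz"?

Looking at the pairs, the operation is to replace every "w" with "y".
Applying that to "ewywcmavjgcmyz" gives "eyyycmavjgcmyz".

eyyycmavjgcmyz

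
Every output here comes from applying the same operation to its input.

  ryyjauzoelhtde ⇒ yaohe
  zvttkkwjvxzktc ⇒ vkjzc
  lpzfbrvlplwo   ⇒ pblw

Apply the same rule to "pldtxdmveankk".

Looking at the pairs, the operation is to keep one character in every 3, starting at position 2 (positions 2nd, 5th, 8th, ...).
"pldtxdmveankk" → "lxvn".

lxvn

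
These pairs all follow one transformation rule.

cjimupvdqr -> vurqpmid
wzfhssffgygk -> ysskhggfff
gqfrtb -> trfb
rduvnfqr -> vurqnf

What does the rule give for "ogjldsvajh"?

The pattern: delete the first 2 characters, then sort the characters into reverse alphabetical order.
"ogjldsvajh" → "vsljjhda".

vsljjhda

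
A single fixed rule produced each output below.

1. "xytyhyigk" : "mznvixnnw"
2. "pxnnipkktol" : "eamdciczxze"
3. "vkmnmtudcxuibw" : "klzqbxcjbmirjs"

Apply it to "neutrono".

Looking at the pairs, the operation is to shift every letter 11 places backward in the alphabet (wrapping around), then take characters alternately from the front and the back (1st, last, 2nd, 2nd-last, ...).
Starting from "neutrono": after the first operation, "ctjigdcd"; after the second, "cdtcjdig".

cdtcjdig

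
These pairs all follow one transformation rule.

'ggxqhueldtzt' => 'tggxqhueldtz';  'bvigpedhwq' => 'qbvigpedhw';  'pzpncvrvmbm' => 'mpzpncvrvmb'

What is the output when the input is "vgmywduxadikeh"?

In each case the input is transformed by: move the last character to the front.
For "vgmywduxadikeh" the result is "hvgmywduxadike".

hvgmywduxadike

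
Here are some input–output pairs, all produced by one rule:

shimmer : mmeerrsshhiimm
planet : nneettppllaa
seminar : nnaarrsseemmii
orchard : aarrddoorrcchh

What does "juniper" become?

ppeerrjjuunnii

Looking at the pairs, the operation is to move the last 3 characters to the front (rotate right by 3), then double every character.
Applying both steps to "juniper": "perjuni", then "ppeerrjjuunnii".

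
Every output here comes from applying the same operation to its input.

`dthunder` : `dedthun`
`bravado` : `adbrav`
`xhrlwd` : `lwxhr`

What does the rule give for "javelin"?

lijave

What's happening: delete the last character, then move the last 2 characters to the front (rotate right by 2).
On "javelin": the first step gives "javeli", and the second then gives "lijave".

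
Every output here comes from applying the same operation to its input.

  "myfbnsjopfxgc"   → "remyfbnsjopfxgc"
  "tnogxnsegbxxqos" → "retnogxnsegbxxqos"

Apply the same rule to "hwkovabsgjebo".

rehwkovabsgjebo

What's happening: prepend "re".
Doing the same to "hwkovabsgjebo": "rehwkovabsgjebo".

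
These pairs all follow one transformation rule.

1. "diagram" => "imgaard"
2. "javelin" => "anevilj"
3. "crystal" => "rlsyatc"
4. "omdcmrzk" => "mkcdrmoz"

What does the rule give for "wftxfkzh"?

fhxtkfwz

The rule is to swap the first and last characters, then swap each adjacent pair of characters (1↔2, 3↔4, ...).
For "wftxfkzh", step one produces "hftxfkzw"; step two turns that into "fhxtkfwz".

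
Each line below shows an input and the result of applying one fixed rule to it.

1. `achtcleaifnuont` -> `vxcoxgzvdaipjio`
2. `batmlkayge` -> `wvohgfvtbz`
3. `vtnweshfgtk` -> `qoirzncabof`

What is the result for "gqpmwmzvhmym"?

The rule is to shift every letter 5 places backward in the alphabet (wrapping around).
Applying that to "gqpmwmzvhmym" gives "blkhrhuqchth".

blkhrhuqchth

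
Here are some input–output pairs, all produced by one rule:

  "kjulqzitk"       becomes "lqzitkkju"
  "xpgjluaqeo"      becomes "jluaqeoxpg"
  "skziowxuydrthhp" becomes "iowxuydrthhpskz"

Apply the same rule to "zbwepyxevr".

What's happening: move the first 3 characters to the end (rotate left by 3).
"zbwepyxevr" → "epyxevrzbw".

epyxevrzbw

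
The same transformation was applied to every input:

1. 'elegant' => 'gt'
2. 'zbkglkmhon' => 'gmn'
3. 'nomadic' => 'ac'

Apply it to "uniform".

fm

In each case the input is transformed by: move the first character to the end, then keep one character in every 3, starting at position 3 (positions 3rd, 6th, 9th, ...).
Working it through for "uniform": intermediate "niformu", final "fm".
(Check on "elegant": → "legante" → "gt" ✓)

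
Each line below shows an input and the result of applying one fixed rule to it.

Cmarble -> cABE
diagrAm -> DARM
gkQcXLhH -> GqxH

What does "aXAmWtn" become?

AawN

The rule is to flip the case of every letter, then keep every other character starting from the first (positions 1st, 3rd, 5th, ...).
On "aXAmWtn": the first step gives "AxaMwTN", and the second then gives "AawN".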